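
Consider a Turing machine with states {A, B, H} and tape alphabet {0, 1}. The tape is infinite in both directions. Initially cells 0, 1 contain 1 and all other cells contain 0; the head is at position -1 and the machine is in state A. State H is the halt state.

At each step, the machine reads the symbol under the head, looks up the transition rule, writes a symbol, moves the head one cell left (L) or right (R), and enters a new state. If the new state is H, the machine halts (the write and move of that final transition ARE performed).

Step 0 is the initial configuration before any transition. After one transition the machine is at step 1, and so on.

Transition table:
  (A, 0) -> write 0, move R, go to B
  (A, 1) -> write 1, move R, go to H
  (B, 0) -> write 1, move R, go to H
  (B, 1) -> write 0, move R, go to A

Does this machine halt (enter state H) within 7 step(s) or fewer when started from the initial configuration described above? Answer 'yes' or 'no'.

Step 1: in state A at pos -1, read 0 -> (A,0)->write 0,move R,goto B. Now: state=B, head=0, tape[-2..2]=00110 (head:   ^)
Step 2: in state B at pos 0, read 1 -> (B,1)->write 0,move R,goto A. Now: state=A, head=1, tape[-2..2]=00010 (head:    ^)
Step 3: in state A at pos 1, read 1 -> (A,1)->write 1,move R,goto H. Now: state=H, head=2, tape[-2..3]=000100 (head:     ^)
State H reached at step 3; 3 <= 7 -> yes

Answer: yes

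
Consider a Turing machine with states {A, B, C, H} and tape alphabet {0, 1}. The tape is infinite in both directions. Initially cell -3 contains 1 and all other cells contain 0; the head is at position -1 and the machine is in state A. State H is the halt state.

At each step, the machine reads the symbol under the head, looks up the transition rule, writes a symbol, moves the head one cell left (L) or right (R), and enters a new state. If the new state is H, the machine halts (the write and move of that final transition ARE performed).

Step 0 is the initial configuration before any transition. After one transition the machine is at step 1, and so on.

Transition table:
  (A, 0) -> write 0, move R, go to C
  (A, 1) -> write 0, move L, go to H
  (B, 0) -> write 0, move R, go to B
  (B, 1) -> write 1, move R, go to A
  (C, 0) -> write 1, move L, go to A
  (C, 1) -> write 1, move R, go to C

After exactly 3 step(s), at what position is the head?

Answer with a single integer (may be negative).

Answer: 0

Derivation:
Step 1: in state A at pos -1, read 0 -> (A,0)->write 0,move R,goto C. Now: state=C, head=0, tape[-4..1]=010000 (head:     ^)
Step 2: in state C at pos 0, read 0 -> (C,0)->write 1,move L,goto A. Now: state=A, head=-1, tape[-4..1]=010010 (head:    ^)
Step 3: in state A at pos -1, read 0 -> (A,0)->write 0,move R,goto C. Now: state=C, head=0, tape[-4..1]=010010 (head:     ^)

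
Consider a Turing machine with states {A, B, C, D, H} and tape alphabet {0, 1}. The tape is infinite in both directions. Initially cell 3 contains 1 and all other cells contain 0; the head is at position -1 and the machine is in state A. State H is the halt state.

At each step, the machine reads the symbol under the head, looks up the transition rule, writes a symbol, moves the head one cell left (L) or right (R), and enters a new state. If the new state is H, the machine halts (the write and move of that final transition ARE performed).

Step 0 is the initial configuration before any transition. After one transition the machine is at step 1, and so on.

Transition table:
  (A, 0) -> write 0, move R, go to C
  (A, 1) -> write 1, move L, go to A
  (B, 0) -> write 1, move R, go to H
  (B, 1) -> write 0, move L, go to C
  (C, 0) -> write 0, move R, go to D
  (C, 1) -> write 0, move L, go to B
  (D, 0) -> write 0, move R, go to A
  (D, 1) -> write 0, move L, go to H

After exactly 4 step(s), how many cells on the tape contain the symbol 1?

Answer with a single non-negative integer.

Answer: 1

Derivation:
Step 1: in state A at pos -1, read 0 -> (A,0)->write 0,move R,goto C. Now: state=C, head=0, tape[-2..4]=0000010 (head:   ^)
Step 2: in state C at pos 0, read 0 -> (C,0)->write 0,move R,goto D. Now: state=D, head=1, tape[-2..4]=0000010 (head:    ^)
Step 3: in state D at pos 1, read 0 -> (D,0)->write 0,move R,goto A. Now: state=A, head=2, tape[-2..4]=0000010 (head:     ^)
Step 4: in state A at pos 2, read 0 -> (A,0)->write 0,move R,goto C. Now: state=C, head=3, tape[-2..4]=0000010 (head:      ^)
Cells containing 1 after step 4: {3} -> 1 cell(s)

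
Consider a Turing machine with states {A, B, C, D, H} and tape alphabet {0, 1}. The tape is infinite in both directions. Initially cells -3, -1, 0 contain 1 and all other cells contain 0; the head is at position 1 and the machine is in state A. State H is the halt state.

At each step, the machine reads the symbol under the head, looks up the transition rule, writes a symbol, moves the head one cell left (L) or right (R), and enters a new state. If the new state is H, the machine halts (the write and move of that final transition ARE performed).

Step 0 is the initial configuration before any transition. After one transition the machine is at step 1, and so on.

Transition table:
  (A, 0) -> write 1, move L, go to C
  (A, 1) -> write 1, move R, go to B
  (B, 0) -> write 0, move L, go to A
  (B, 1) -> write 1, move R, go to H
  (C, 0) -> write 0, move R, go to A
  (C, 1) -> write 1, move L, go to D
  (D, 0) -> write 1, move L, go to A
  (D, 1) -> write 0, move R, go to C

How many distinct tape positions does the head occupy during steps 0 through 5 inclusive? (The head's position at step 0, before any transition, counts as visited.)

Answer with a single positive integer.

Answer: 4

Derivation:
Step 1: in state A at pos 1, read 0 -> (A,0)->write 1,move L,goto C. Now: state=C, head=0, tape[-4..2]=0101110 (head:     ^)
Step 2: in state C at pos 0, read 1 -> (C,1)->write 1,move L,goto D. Now: state=D, head=-1, tape[-4..2]=0101110 (head:    ^)
Step 3: in state D at pos -1, read 1 -> (D,1)->write 0,move R,goto C. Now: state=C, head=0, tape[-4..2]=0100110 (head:     ^)
Step 4: in state C at pos 0, read 1 -> (C,1)->write 1,move L,goto D. Now: state=D, head=-1, tape[-4..2]=0100110 (head:    ^)
Step 5: in state D at pos -1, read 0 -> (D,0)->write 1,move L,goto A. Now: state=A, head=-2, tape[-4..2]=0101110 (head:   ^)
Head positions at steps 0..5: starting at 1, distinct positions visited = {-2, -1, 0, 1} -> 4 position(s)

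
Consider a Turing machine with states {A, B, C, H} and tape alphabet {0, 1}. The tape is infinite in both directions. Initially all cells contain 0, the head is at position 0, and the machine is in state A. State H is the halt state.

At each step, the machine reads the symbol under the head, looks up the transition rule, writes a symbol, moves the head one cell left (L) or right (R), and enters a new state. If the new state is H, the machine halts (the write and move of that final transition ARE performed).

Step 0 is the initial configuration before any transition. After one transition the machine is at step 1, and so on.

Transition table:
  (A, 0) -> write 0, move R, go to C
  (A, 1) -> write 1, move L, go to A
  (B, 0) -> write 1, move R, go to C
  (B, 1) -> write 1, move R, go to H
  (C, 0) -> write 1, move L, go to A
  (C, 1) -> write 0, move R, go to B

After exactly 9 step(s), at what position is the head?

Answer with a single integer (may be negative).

Step 1: in state A at pos 0, read 0 -> (A,0)->write 0,move R,goto C. Now: state=C, head=1, tape[-1..2]=0000 (head:   ^)
Step 2: in state C at pos 1, read 0 -> (C,0)->write 1,move L,goto A. Now: state=A, head=0, tape[-1..2]=0010 (head:  ^)
Step 3: in state A at pos 0, read 0 -> (A,0)->write 0,move R,goto C. Now: state=C, head=1, tape[-1..2]=0010 (head:   ^)
Step 4: in state C at pos 1, read 1 -> (C,1)->write 0,move R,goto B. Now: state=B, head=2, tape[-1..3]=00000 (head:    ^)
Step 5: in state B at pos 2, read 0 -> (B,0)->write 1,move R,goto C. Now: state=C, head=3, tape[-1..4]=000100 (head:     ^)
Step 6: in state C at pos 3, read 0 -> (C,0)->write 1,move L,goto A. Now: state=A, head=2, tape[-1..4]=000110 (head:    ^)
Step 7: in state A at pos 2, read 1 -> (A,1)->write 1,move L,goto A. Now: state=A, head=1, tape[-1..4]=000110 (head:   ^)
Step 8: in state A at pos 1, read 0 -> (A,0)->write 0,move R,goto C. Now: state=C, head=2, tape[-1..4]=000110 (head:    ^)
Step 9: in state C at pos 2, read 1 -> (C,1)->write 0,move R,goto B. Now: state=B, head=3, tape[-1..4]=000010 (head:     ^)

Answer: 3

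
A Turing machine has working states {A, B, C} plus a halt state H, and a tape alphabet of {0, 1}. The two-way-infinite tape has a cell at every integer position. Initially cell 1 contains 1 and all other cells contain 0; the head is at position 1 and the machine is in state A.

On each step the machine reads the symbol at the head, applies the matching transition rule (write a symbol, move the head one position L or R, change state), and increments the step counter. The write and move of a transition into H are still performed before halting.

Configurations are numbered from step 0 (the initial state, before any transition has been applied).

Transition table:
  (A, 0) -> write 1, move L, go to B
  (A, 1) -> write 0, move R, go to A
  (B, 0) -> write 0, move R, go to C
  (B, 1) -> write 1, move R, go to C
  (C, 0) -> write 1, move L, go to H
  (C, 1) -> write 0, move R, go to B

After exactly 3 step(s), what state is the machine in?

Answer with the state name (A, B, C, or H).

Step 1: in state A at pos 1, read 1 -> (A,1)->write 0,move R,goto A. Now: state=A, head=2, tape[0..3]=0000 (head:   ^)
Step 2: in state A at pos 2, read 0 -> (A,0)->write 1,move L,goto B. Now: state=B, head=1, tape[0..3]=0010 (head:  ^)
Step 3: in state B at pos 1, read 0 -> (B,0)->write 0,move R,goto C. Now: state=C, head=2, tape[0..3]=0010 (head:   ^)

Answer: C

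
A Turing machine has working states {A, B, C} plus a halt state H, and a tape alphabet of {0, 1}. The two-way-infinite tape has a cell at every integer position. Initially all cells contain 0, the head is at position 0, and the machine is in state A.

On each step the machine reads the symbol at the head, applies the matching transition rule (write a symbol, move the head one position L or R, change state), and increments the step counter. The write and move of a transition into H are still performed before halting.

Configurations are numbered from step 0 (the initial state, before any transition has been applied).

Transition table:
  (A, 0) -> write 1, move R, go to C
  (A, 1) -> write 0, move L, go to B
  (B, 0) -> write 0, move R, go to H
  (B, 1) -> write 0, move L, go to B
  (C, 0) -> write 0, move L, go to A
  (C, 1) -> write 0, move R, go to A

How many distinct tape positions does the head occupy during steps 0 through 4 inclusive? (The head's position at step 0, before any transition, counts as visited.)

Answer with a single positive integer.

Step 1: in state A at pos 0, read 0 -> (A,0)->write 1,move R,goto C. Now: state=C, head=1, tape[-1..2]=0100 (head:   ^)
Step 2: in state C at pos 1, read 0 -> (C,0)->write 0,move L,goto A. Now: state=A, head=0, tape[-1..2]=0100 (head:  ^)
Step 3: in state A at pos 0, read 1 -> (A,1)->write 0,move L,goto B. Now: state=B, head=-1, tape[-2..2]=00000 (head:  ^)
Step 4: in state B at pos -1, read 0 -> (B,0)->write 0,move R,goto H. Now: state=H, head=0, tape[-2..2]=00000 (head:   ^)
Head positions at steps 0..4: starting at 0, distinct positions visited = {-1, 0, 1} -> 3 position(s)

Answer: 3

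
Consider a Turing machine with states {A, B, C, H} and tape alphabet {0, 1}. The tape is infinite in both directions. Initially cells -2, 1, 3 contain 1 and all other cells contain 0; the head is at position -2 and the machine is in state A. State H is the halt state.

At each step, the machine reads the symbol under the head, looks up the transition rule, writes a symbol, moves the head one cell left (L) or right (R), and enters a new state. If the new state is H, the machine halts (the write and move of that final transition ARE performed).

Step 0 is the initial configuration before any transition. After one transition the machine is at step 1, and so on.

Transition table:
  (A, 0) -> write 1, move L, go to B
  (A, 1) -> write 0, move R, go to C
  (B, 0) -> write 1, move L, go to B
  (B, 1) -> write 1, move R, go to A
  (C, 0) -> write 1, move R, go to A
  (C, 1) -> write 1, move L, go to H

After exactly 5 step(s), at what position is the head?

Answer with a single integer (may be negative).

Step 1: in state A at pos -2, read 1 -> (A,1)->write 0,move R,goto C. Now: state=C, head=-1, tape[-3..4]=00001010 (head:   ^)
Step 2: in state C at pos -1, read 0 -> (C,0)->write 1,move R,goto A. Now: state=A, head=0, tape[-3..4]=00101010 (head:    ^)
Step 3: in state A at pos 0, read 0 -> (A,0)->write 1,move L,goto B. Now: state=B, head=-1, tape[-3..4]=00111010 (head:   ^)
Step 4: in state B at pos -1, read 1 -> (B,1)->write 1,move R,goto A. Now: state=A, head=0, tape[-3..4]=00111010 (head:    ^)
Step 5: in state A at pos 0, read 1 -> (A,1)->write 0,move R,goto C. Now: state=C, head=1, tape[-3..4]=00101010 (head:     ^)

Answer: 1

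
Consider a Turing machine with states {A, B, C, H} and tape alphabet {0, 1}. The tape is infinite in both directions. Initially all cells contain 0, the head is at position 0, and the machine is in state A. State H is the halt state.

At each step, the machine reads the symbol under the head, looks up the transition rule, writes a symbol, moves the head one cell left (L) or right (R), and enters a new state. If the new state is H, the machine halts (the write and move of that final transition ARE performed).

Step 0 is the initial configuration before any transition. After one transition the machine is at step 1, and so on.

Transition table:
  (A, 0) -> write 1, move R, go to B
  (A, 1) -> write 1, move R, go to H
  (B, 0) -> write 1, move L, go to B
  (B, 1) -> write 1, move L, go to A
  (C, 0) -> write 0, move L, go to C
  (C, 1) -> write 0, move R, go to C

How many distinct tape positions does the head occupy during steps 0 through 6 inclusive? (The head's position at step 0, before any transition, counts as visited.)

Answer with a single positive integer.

Step 1: in state A at pos 0, read 0 -> (A,0)->write 1,move R,goto B. Now: state=B, head=1, tape[-1..2]=0100 (head:   ^)
Step 2: in state B at pos 1, read 0 -> (B,0)->write 1,move L,goto B. Now: state=B, head=0, tape[-1..2]=0110 (head:  ^)
Step 3: in state B at pos 0, read 1 -> (B,1)->write 1,move L,goto A. Now: state=A, head=-1, tape[-2..2]=00110 (head:  ^)
Step 4: in state A at pos -1, read 0 -> (A,0)->write 1,move R,goto B. Now: state=B, head=0, tape[-2..2]=01110 (head:   ^)
Step 5: in state B at pos 0, read 1 -> (B,1)->write 1,move L,goto A. Now: state=A, head=-1, tape[-2..2]=01110 (head:  ^)
Step 6: in state A at pos -1, read 1 -> (A,1)->write 1,move R,goto H. Now: state=H, head=0, tape[-2..2]=01110 (head:   ^)
Head positions at steps 0..6: starting at 0, distinct positions visited = {-1, 0, 1} -> 3 position(s)

Answer: 3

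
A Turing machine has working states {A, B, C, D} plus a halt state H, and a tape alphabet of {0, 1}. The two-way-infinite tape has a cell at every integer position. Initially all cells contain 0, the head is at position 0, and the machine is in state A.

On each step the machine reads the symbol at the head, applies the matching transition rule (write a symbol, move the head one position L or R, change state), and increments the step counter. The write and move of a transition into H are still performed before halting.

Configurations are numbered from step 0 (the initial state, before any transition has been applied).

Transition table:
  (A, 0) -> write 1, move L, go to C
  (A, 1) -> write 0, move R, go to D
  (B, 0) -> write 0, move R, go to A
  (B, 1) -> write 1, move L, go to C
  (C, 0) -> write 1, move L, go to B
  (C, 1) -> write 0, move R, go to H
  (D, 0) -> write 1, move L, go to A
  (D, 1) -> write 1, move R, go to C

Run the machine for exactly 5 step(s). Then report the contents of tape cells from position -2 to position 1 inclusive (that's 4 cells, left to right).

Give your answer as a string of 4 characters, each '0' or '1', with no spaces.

Answer: 0010

Derivation:
Step 1: in state A at pos 0, read 0 -> (A,0)->write 1,move L,goto C. Now: state=C, head=-1, tape[-2..1]=0010 (head:  ^)
Step 2: in state C at pos -1, read 0 -> (C,0)->write 1,move L,goto B. Now: state=B, head=-2, tape[-3..1]=00110 (head:  ^)
Step 3: in state B at pos -2, read 0 -> (B,0)->write 0,move R,goto A. Now: state=A, head=-1, tape[-3..1]=00110 (head:   ^)
Step 4: in state A at pos -1, read 1 -> (A,1)->write 0,move R,goto D. Now: state=D, head=0, tape[-3..1]=00010 (head:    ^)
Step 5: in state D at pos 0, read 1 -> (D,1)->write 1,move R,goto C. Now: state=C, head=1, tape[-3..2]=000100 (head:     ^)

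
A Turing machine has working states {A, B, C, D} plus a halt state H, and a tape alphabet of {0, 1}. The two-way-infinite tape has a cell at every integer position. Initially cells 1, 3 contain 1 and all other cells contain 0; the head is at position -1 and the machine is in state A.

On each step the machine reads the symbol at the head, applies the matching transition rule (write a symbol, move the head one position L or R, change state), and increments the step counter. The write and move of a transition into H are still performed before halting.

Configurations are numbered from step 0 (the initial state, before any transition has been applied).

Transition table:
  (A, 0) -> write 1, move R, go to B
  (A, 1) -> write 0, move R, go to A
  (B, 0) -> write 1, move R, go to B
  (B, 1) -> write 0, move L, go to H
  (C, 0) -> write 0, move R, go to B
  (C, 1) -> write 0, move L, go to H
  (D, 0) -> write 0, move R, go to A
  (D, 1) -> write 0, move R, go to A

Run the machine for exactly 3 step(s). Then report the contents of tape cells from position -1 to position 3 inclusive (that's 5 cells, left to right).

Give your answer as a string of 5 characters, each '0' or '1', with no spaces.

Answer: 11001

Derivation:
Step 1: in state A at pos -1, read 0 -> (A,0)->write 1,move R,goto B. Now: state=B, head=0, tape[-2..4]=0101010 (head:   ^)
Step 2: in state B at pos 0, read 0 -> (B,0)->write 1,move R,goto B. Now: state=B, head=1, tape[-2..4]=0111010 (head:    ^)
Step 3: in state B at pos 1, read 1 -> (B,1)->write 0,move L,goto H. Now: state=H, head=0, tape[-2..4]=0110010 (head:   ^)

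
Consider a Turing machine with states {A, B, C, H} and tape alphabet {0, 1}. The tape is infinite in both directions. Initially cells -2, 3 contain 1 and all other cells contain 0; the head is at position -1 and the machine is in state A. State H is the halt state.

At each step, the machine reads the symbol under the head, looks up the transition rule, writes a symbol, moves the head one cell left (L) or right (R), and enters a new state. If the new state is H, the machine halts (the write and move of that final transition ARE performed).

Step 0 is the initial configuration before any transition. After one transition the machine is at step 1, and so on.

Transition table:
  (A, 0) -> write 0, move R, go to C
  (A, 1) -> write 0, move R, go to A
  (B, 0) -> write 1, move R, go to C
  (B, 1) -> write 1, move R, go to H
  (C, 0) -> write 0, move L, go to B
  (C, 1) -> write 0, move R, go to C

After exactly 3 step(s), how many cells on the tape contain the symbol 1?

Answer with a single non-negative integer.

Step 1: in state A at pos -1, read 0 -> (A,0)->write 0,move R,goto C. Now: state=C, head=0, tape[-3..4]=01000010 (head:    ^)
Step 2: in state C at pos 0, read 0 -> (C,0)->write 0,move L,goto B. Now: state=B, head=-1, tape[-3..4]=01000010 (head:   ^)
Step 3: in state B at pos -1, read 0 -> (B,0)->write 1,move R,goto C. Now: state=C, head=0, tape[-3..4]=01100010 (head:    ^)
Cells containing 1 after step 3: {-2, -1, 3} -> 3 cell(s)

Answer: 3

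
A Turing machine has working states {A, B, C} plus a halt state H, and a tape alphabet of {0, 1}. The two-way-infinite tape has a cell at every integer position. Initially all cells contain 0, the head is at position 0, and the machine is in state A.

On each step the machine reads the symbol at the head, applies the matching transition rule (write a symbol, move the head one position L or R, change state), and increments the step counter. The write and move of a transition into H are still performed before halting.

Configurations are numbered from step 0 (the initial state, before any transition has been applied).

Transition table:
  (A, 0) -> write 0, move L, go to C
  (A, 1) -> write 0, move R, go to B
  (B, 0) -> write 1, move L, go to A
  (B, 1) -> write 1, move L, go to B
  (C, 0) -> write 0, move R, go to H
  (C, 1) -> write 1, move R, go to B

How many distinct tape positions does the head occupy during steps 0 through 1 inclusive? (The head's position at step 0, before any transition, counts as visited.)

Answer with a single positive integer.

Step 1: in state A at pos 0, read 0 -> (A,0)->write 0,move L,goto C. Now: state=C, head=-1, tape[-2..1]=0000 (head:  ^)
Head positions at steps 0..1: starting at 0, distinct positions visited = {-1, 0} -> 2 position(s)

Answer: 2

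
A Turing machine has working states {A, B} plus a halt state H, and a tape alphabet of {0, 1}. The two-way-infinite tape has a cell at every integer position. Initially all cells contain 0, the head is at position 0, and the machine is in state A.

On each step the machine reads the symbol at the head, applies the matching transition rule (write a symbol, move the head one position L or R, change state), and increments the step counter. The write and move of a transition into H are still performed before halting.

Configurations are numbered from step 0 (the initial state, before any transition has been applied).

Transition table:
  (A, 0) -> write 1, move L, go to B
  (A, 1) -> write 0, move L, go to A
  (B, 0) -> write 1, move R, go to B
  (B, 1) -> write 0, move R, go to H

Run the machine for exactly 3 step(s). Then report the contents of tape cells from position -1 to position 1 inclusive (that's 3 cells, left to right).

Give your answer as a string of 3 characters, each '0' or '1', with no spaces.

Answer: 100

Derivation:
Step 1: in state A at pos 0, read 0 -> (A,0)->write 1,move L,goto B. Now: state=B, head=-1, tape[-2..1]=0010 (head:  ^)
Step 2: in state B at pos -1, read 0 -> (B,0)->write 1,move R,goto B. Now: state=B, head=0, tape[-2..1]=0110 (head:   ^)
Step 3: in state B at pos 0, read 1 -> (B,1)->write 0,move R,goto H. Now: state=H, head=1, tape[-2..2]=01000 (head:    ^)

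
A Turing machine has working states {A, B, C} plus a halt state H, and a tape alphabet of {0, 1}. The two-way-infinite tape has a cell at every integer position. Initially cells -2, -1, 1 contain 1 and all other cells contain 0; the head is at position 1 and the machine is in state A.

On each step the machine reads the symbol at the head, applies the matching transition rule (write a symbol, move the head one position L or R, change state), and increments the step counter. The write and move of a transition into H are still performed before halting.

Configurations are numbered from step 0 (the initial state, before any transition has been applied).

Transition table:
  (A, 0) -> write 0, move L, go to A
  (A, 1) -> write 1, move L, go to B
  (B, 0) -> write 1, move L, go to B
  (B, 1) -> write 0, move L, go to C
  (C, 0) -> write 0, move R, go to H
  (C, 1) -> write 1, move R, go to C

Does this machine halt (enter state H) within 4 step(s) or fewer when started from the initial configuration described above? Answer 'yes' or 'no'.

Step 1: in state A at pos 1, read 1 -> (A,1)->write 1,move L,goto B. Now: state=B, head=0, tape[-3..2]=011010 (head:    ^)
Step 2: in state B at pos 0, read 0 -> (B,0)->write 1,move L,goto B. Now: state=B, head=-1, tape[-3..2]=011110 (head:   ^)
Step 3: in state B at pos -1, read 1 -> (B,1)->write 0,move L,goto C. Now: state=C, head=-2, tape[-3..2]=010110 (head:  ^)
Step 4: in state C at pos -2, read 1 -> (C,1)->write 1,move R,goto C. Now: state=C, head=-1, tape[-3..2]=010110 (head:   ^)
After 4 step(s): state = C (not H) -> not halted within 4 -> no

Answer: no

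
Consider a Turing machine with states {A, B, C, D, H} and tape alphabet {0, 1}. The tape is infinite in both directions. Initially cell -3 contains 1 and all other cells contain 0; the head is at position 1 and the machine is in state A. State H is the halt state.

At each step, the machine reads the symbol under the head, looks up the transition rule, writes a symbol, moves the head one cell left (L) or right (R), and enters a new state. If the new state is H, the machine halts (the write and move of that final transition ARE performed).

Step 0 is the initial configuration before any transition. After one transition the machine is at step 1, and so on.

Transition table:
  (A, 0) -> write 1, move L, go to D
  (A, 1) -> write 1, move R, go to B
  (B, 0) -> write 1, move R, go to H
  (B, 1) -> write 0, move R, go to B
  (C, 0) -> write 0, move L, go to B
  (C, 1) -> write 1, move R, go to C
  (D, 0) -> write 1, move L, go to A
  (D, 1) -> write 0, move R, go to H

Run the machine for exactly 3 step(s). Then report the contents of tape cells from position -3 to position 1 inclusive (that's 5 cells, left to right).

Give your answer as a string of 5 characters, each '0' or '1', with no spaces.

Step 1: in state A at pos 1, read 0 -> (A,0)->write 1,move L,goto D. Now: state=D, head=0, tape[-4..2]=0100010 (head:     ^)
Step 2: in state D at pos 0, read 0 -> (D,0)->write 1,move L,goto A. Now: state=A, head=-1, tape[-4..2]=0100110 (head:    ^)
Step 3: in state A at pos -1, read 0 -> (A,0)->write 1,move L,goto D. Now: state=D, head=-2, tape[-4..2]=0101110 (head:   ^)

Answer: 10111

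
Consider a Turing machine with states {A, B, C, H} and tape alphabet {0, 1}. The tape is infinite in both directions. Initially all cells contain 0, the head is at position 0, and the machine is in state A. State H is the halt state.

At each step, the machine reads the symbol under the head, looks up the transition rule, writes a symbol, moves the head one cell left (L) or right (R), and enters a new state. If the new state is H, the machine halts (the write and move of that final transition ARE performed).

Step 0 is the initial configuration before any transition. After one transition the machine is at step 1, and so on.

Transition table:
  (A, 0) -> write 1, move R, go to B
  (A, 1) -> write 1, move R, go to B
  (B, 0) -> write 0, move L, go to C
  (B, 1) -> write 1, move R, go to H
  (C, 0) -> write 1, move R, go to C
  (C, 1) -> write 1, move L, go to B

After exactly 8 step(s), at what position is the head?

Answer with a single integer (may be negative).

Step 1: in state A at pos 0, read 0 -> (A,0)->write 1,move R,goto B. Now: state=B, head=1, tape[-1..2]=0100 (head:   ^)
Step 2: in state B at pos 1, read 0 -> (B,0)->write 0,move L,goto C. Now: state=C, head=0, tape[-1..2]=0100 (head:  ^)
Step 3: in state C at pos 0, read 1 -> (C,1)->write 1,move L,goto B. Now: state=B, head=-1, tape[-2..2]=00100 (head:  ^)
Step 4: in state B at pos -1, read 0 -> (B,0)->write 0,move L,goto C. Now: state=C, head=-2, tape[-3..2]=000100 (head:  ^)
Step 5: in state C at pos -2, read 0 -> (C,0)->write 1,move R,goto C. Now: state=C, head=-1, tape[-3..2]=010100 (head:   ^)
Step 6: in state C at pos -1, read 0 -> (C,0)->write 1,move R,goto C. Now: state=C, head=0, tape[-3..2]=011100 (head:    ^)
Step 7: in state C at pos 0, read 1 -> (C,1)->write 1,move L,goto B. Now: state=B, head=-1, tape[-3..2]=011100 (head:   ^)
Step 8: in state B at pos -1, read 1 -> (B,1)->write 1,move R,goto H. Now: state=H, head=0, tape[-3..2]=011100 (head:    ^)

Answer: 0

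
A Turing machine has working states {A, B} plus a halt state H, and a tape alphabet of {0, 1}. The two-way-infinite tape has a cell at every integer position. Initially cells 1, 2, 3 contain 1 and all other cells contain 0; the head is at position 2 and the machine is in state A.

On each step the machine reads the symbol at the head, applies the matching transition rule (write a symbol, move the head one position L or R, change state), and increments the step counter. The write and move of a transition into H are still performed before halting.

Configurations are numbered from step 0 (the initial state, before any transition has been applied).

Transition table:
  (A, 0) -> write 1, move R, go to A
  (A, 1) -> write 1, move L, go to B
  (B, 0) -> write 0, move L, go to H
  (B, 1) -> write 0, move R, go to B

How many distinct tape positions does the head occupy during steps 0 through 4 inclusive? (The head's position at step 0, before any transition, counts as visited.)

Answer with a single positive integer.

Step 1: in state A at pos 2, read 1 -> (A,1)->write 1,move L,goto B. Now: state=B, head=1, tape[0..4]=01110 (head:  ^)
Step 2: in state B at pos 1, read 1 -> (B,1)->write 0,move R,goto B. Now: state=B, head=2, tape[0..4]=00110 (head:   ^)
Step 3: in state B at pos 2, read 1 -> (B,1)->write 0,move R,goto B. Now: state=B, head=3, tape[0..4]=00010 (head:    ^)
Step 4: in state B at pos 3, read 1 -> (B,1)->write 0,move R,goto B. Now: state=B, head=4, tape[0..5]=000000 (head:     ^)
Head positions at steps 0..4: starting at 2, distinct positions visited = {1, 2, 3, 4} -> 4 position(s)

Answer: 4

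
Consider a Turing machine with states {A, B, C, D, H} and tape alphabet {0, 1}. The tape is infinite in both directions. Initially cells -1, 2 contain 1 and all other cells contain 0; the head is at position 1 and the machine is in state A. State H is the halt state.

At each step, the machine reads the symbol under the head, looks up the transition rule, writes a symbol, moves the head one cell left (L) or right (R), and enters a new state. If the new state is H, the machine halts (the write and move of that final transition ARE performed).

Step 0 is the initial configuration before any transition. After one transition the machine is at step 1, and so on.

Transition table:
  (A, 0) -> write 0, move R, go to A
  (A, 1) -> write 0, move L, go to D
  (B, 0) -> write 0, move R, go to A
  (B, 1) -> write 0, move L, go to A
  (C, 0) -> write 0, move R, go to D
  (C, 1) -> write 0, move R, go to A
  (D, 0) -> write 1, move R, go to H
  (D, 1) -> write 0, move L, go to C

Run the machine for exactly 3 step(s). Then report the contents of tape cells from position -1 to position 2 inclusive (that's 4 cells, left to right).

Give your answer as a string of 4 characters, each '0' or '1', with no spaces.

Step 1: in state A at pos 1, read 0 -> (A,0)->write 0,move R,goto A. Now: state=A, head=2, tape[-2..3]=010010 (head:     ^)
Step 2: in state A at pos 2, read 1 -> (A,1)->write 0,move L,goto D. Now: state=D, head=1, tape[-2..3]=010000 (head:    ^)
Step 3: in state D at pos 1, read 0 -> (D,0)->write 1,move R,goto H. Now: state=H, head=2, tape[-2..3]=010100 (head:     ^)

Answer: 1010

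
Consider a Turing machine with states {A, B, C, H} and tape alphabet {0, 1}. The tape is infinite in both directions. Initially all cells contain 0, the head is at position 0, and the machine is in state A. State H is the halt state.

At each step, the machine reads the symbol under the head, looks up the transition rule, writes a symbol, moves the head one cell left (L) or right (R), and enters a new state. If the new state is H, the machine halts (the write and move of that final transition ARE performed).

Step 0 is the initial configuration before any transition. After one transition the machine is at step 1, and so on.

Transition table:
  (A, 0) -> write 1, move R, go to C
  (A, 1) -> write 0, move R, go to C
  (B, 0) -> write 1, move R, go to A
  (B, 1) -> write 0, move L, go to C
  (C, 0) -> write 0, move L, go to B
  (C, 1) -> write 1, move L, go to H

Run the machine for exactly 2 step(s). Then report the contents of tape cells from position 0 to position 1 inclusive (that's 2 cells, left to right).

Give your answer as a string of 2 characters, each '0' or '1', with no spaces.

Answer: 10

Derivation:
Step 1: in state A at pos 0, read 0 -> (A,0)->write 1,move R,goto C. Now: state=C, head=1, tape[-1..2]=0100 (head:   ^)
Step 2: in state C at pos 1, read 0 -> (C,0)->write 0,move L,goto B. Now: state=B, head=0, tape[-1..2]=0100 (head:  ^)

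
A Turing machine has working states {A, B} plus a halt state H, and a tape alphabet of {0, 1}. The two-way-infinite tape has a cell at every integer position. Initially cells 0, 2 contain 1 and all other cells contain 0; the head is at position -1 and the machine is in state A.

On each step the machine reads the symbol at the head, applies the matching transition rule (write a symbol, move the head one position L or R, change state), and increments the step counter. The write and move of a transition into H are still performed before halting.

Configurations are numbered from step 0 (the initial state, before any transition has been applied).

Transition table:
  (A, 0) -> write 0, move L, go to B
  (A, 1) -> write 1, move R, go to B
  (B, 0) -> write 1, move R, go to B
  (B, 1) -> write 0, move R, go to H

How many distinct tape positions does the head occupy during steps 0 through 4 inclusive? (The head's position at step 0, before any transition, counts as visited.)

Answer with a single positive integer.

Answer: 4

Derivation:
Step 1: in state A at pos -1, read 0 -> (A,0)->write 0,move L,goto B. Now: state=B, head=-2, tape[-3..3]=0001010 (head:  ^)
Step 2: in state B at pos -2, read 0 -> (B,0)->write 1,move R,goto B. Now: state=B, head=-1, tape[-3..3]=0101010 (head:   ^)
Step 3: in state B at pos -1, read 0 -> (B,0)->write 1,move R,goto B. Now: state=B, head=0, tape[-3..3]=0111010 (head:    ^)
Step 4: in state B at pos 0, read 1 -> (B,1)->write 0,move R,goto H. Now: state=H, head=1, tape[-3..3]=0110010 (head:     ^)
Head positions at steps 0..4: starting at -1, distinct positions visited = {-2, -1, 0, 1} -> 4 position(s)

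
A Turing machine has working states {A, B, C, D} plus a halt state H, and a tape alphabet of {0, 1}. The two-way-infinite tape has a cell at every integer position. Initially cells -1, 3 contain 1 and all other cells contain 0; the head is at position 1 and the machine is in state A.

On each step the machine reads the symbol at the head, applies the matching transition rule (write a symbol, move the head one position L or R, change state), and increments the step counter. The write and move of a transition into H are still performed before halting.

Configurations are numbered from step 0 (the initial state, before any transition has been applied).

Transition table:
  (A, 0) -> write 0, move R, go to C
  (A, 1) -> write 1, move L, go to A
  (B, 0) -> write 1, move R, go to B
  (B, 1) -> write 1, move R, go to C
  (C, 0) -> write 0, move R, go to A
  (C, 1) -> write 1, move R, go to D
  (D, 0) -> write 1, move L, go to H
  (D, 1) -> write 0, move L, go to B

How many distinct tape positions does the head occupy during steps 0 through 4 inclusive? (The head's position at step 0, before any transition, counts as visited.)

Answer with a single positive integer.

Answer: 3

Derivation:
Step 1: in state A at pos 1, read 0 -> (A,0)->write 0,move R,goto C. Now: state=C, head=2, tape[-2..4]=0100010 (head:     ^)
Step 2: in state C at pos 2, read 0 -> (C,0)->write 0,move R,goto A. Now: state=A, head=3, tape[-2..4]=0100010 (head:      ^)
Step 3: in state A at pos 3, read 1 -> (A,1)->write 1,move L,goto A. Now: state=A, head=2, tape[-2..4]=0100010 (head:     ^)
Step 4: in state A at pos 2, read 0 -> (A,0)->write 0,move R,goto C. Now: state=C, head=3, tape[-2..4]=0100010 (head:      ^)
Head positions at steps 0..4: starting at 1, distinct positions visited = {1, 2, 3} -> 3 position(s)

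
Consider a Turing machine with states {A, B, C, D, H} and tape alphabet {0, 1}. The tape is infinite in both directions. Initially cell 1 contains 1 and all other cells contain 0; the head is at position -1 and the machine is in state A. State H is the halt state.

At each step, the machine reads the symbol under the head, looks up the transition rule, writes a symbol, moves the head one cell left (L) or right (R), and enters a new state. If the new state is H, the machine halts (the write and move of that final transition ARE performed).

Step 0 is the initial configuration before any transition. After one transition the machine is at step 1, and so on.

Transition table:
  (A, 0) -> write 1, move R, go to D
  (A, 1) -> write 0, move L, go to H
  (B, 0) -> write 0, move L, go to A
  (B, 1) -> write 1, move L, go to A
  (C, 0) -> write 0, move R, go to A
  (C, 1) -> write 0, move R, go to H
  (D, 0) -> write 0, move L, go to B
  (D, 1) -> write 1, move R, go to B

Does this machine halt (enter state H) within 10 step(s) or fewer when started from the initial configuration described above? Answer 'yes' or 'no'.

Answer: yes

Derivation:
Step 1: in state A at pos -1, read 0 -> (A,0)->write 1,move R,goto D. Now: state=D, head=0, tape[-2..2]=01010 (head:   ^)
Step 2: in state D at pos 0, read 0 -> (D,0)->write 0,move L,goto B. Now: state=B, head=-1, tape[-2..2]=01010 (head:  ^)
Step 3: in state B at pos -1, read 1 -> (B,1)->write 1,move L,goto A. Now: state=A, head=-2, tape[-3..2]=001010 (head:  ^)
Step 4: in state A at pos -2, read 0 -> (A,0)->write 1,move R,goto D. Now: state=D, head=-1, tape[-3..2]=011010 (head:   ^)
Step 5: in state D at pos -1, read 1 -> (D,1)->write 1,move R,goto B. Now: state=B, head=0, tape[-3..2]=011010 (head:    ^)
Step 6: in state B at pos 0, read 0 -> (B,0)->write 0,move L,goto A. Now: state=A, head=-1, tape[-3..2]=011010 (head:   ^)
Step 7: in state A at pos -1, read 1 -> (A,1)->write 0,move L,goto H. Now: state=H, head=-2, tape[-3..2]=010010 (head:  ^)
State H reached at step 7; 7 <= 10 -> yes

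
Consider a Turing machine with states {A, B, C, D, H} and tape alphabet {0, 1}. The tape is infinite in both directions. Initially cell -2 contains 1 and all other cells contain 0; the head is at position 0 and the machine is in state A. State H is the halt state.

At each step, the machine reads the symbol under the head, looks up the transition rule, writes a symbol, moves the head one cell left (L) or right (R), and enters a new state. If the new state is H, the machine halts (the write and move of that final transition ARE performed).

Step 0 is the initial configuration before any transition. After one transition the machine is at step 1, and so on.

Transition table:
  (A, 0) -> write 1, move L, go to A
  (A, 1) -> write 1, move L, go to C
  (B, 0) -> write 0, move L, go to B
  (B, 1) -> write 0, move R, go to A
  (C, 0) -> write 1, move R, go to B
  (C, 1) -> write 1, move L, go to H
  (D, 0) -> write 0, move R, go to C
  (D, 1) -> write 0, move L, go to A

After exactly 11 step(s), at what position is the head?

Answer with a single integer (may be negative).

Answer: 1

Derivation:
Step 1: in state A at pos 0, read 0 -> (A,0)->write 1,move L,goto A. Now: state=A, head=-1, tape[-3..1]=01010 (head:   ^)
Step 2: in state A at pos -1, read 0 -> (A,0)->write 1,move L,goto A. Now: state=A, head=-2, tape[-3..1]=01110 (head:  ^)
Step 3: in state A at pos -2, read 1 -> (A,1)->write 1,move L,goto C. Now: state=C, head=-3, tape[-4..1]=001110 (head:  ^)
Step 4: in state C at pos -3, read 0 -> (C,0)->write 1,move R,goto B. Now: state=B, head=-2, tape[-4..1]=011110 (head:   ^)
Step 5: in state B at pos -2, read 1 -> (B,1)->write 0,move R,goto A. Now: state=A, head=-1, tape[-4..1]=010110 (head:    ^)
Step 6: in state A at pos -1, read 1 -> (A,1)->write 1,move L,goto C. Now: state=C, head=-2, tape[-4..1]=010110 (head:   ^)
Step 7: in state C at pos -2, read 0 -> (C,0)->write 1,move R,goto B. Now: state=B, head=-1, tape[-4..1]=011110 (head:    ^)
Step 8: in state B at pos -1, read 1 -> (B,1)->write 0,move R,goto A. Now: state=A, head=0, tape[-4..1]=011010 (head:     ^)
Step 9: in state A at pos 0, read 1 -> (A,1)->write 1,move L,goto C. Now: state=C, head=-1, tape[-4..1]=011010 (head:    ^)
Step 10: in state C at pos -1, read 0 -> (C,0)->write 1,move R,goto B. Now: state=B, head=0, tape[-4..1]=011110 (head:     ^)
Step 11: in state B at pos 0, read 1 -> (B,1)->write 0,move R,goto A. Now: state=A, head=1, tape[-4..2]=0111000 (head:      ^)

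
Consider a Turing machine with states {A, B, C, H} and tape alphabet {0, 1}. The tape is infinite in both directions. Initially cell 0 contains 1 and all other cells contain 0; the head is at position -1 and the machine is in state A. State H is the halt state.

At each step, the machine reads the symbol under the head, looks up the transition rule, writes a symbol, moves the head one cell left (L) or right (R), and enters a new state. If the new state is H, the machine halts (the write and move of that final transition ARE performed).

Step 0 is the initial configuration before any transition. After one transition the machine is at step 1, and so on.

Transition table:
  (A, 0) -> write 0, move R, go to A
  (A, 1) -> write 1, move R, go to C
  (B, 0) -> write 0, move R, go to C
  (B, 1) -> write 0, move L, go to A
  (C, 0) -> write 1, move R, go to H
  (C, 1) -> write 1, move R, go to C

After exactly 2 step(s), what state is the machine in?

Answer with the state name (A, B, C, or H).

Answer: C

Derivation:
Step 1: in state A at pos -1, read 0 -> (A,0)->write 0,move R,goto A. Now: state=A, head=0, tape[-2..1]=0010 (head:   ^)
Step 2: in state A at pos 0, read 1 -> (A,1)->write 1,move R,goto C. Now: state=C, head=1, tape[-2..2]=00100 (head:    ^)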